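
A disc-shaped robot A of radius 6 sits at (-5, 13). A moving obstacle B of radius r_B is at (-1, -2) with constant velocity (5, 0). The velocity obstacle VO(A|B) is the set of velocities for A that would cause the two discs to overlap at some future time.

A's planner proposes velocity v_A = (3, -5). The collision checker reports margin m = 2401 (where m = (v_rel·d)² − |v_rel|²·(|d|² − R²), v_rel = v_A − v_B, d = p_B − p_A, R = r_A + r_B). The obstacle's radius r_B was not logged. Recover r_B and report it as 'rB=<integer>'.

m = 2401
d = (4, -15);  v_rel = (-2, -5),  |v_rel|² = 29
v_rel×d = (-2)·(-15) − (-5)·(4) = 50
since m = R²·29 − 50²:  R² = (2500 + 2401) / 29 = 169
R = √169 = 13  ⇒  r_B = 13 − 6 = 7

rB=7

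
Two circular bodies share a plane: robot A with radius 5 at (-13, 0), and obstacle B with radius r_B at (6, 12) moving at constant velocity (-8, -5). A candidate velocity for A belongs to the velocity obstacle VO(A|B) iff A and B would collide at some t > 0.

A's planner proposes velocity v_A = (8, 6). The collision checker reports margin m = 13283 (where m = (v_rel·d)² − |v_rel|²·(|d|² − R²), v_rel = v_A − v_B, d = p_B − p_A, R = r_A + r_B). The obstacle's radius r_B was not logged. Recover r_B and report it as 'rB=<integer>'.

m = 13283
d = (19, 12);  v_rel = (16, 11),  |v_rel|² = 377
v_rel×d = (16)·(12) − (11)·(19) = -17
since m = R²·377 − (-17)²:  R² = (289 + 13283) / 377 = 36
R = √36 = 6  ⇒  r_B = 6 − 5 = 1

rB=1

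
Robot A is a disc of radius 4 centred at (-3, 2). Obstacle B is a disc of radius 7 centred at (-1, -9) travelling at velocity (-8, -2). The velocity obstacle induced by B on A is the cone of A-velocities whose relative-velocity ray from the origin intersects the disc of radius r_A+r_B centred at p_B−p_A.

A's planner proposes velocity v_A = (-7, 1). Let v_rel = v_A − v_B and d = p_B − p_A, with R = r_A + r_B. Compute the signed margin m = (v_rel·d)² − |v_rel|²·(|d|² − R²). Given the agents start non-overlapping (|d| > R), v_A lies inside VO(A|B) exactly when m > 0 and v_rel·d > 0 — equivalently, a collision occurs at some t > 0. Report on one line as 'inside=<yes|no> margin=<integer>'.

d = (2, -11),  |d|² = 125;  R = 4+7 = 11,  c = 125−11² = 4
v_rel = (1, 3),  |v_rel|² = 10;  v_rel·d = (1)·(2) + (3)·(-11) = -31
10·t² + 62·t + 4 = 0  ⇒  m = (-31)² − 10·4 = 921
m = 921 > 0,  v_rel·d = -31 < 0  ⇒  outside

inside=no margin=921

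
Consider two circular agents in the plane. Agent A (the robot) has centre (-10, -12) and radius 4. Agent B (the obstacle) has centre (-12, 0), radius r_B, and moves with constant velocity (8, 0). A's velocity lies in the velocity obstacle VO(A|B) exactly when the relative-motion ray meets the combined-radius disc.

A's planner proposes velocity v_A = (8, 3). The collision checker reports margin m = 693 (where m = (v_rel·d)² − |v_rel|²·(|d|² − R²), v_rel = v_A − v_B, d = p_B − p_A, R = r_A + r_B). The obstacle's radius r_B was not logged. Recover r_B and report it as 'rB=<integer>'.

m = 693
d = (-2, 12);  v_rel = (0, 3),  |v_rel|² = 9
v_rel×d = (0)·(12) − (3)·(-2) = 6
since m = R²·9 − 6²:  R² = (36 + 693) / 9 = 81
R = √81 = 9  ⇒  r_B = 9 − 4 = 5

rB=5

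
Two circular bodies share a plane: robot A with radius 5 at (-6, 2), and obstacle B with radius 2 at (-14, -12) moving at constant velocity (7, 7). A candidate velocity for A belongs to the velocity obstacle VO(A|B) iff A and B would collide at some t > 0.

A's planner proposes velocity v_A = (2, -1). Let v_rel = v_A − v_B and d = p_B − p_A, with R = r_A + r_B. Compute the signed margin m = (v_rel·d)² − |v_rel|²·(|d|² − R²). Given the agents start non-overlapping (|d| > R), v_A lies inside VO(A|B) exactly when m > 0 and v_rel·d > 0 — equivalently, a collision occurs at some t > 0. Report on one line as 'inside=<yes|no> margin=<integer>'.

d = (-8, -14),  |d|² = 260;  R = 5+2 = 7,  c = 260−7² = 211
v_rel = (-5, -8),  |v_rel|² = 89;  v_rel·d = (-5)·(-8) + (-8)·(-14) = 152
89·t² − 304·t + 211 = 0  ⇒  m = 152² − 89·211 = 4325
m = 4325 > 0,  v_rel·d = 152 > 0  ⇒  inside

inside=yes margin=4325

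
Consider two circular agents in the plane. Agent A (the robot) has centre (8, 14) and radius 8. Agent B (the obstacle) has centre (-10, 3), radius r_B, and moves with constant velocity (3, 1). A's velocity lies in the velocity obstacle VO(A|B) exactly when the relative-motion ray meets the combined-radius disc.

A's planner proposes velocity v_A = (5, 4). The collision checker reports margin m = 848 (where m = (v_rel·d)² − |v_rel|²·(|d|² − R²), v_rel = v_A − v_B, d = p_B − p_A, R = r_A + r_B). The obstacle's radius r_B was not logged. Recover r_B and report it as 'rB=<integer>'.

m = 848
d = (-18, -11);  v_rel = (2, 3),  |v_rel|² = 13
v_rel×d = (2)·(-11) − (3)·(-18) = 32
since m = R²·13 − 32²:  R² = (1024 + 848) / 13 = 144
R = √144 = 12  ⇒  r_B = 12 − 8 = 4

rB=4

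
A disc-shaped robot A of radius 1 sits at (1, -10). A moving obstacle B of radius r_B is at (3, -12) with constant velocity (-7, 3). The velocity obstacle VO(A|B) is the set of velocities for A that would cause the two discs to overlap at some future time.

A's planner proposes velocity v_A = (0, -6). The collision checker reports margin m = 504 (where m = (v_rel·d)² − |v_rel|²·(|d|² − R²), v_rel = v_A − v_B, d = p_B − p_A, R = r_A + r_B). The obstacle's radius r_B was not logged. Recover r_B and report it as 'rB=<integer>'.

m = 504
d = (2, -2);  v_rel = (7, -9),  |v_rel|² = 130
v_rel×d = (7)·(-2) − (-9)·(2) = 4
since m = R²·130 − 4²:  R² = (16 + 504) / 130 = 4
R = √4 = 2  ⇒  r_B = 2 − 1 = 1

rB=1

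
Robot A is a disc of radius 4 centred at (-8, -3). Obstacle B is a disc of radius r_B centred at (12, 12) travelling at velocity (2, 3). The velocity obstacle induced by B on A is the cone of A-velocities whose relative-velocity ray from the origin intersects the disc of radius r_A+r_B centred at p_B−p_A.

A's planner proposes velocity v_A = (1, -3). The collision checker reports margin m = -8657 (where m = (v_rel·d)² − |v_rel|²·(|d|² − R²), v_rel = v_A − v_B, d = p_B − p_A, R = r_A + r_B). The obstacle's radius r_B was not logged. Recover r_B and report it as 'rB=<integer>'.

m = -8657
d = (20, 15);  v_rel = (-1, -6),  |v_rel|² = 37
v_rel×d = (-1)·(15) − (-6)·(20) = 105
since m = R²·37 − 105²:  R² = (11025 + -8657) / 37 = 64
R = √64 = 8  ⇒  r_B = 8 − 4 = 4

rB=4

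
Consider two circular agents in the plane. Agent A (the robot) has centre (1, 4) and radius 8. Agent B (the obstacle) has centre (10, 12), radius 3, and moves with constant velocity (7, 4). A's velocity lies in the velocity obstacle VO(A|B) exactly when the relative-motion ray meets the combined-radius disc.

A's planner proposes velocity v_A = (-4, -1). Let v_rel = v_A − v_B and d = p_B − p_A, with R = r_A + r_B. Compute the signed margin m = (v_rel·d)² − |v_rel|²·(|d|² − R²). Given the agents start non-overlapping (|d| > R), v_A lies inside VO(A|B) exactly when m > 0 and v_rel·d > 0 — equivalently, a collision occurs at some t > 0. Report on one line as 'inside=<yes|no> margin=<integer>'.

d = (9, 8),  |d|² = 145;  R = 8+3 = 11,  c = 145−11² = 24
v_rel = (-11, -5),  |v_rel|² = 146;  v_rel·d = (-11)·(9) + (-5)·(8) = -139
146·t² + 278·t + 24 = 0  ⇒  m = (-139)² − 146·24 = 15817
m = 15817 > 0,  v_rel·d = -139 < 0  ⇒  outside

inside=no margin=15817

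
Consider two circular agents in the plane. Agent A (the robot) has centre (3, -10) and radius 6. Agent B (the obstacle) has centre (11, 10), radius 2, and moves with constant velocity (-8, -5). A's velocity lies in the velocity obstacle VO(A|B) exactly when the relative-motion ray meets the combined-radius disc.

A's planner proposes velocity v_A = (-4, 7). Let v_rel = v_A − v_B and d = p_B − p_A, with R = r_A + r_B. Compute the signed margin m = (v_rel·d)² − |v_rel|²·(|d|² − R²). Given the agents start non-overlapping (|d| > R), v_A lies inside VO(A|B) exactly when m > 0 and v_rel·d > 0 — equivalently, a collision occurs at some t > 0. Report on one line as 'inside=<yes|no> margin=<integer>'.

d = (8, 20),  |d|² = 464;  R = 6+2 = 8,  c = 464−8² = 400
v_rel = (4, 12),  |v_rel|² = 160;  v_rel·d = (4)·(8) + (12)·(20) = 272
160·t² − 544·t + 400 = 0  ⇒  m = 272² − 160·400 = 9984
m = 9984 > 0,  v_rel·d = 272 > 0  ⇒  inside

inside=yes margin=9984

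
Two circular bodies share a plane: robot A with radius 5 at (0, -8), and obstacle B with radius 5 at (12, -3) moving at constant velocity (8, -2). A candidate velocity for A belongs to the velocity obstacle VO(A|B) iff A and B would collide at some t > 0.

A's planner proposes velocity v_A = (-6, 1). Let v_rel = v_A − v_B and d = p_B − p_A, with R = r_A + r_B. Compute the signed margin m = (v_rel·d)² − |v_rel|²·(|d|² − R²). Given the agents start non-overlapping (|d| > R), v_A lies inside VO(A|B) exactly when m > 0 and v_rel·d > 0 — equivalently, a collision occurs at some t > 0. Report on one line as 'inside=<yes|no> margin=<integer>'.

d = (12, 5),  |d|² = 169;  R = 5+5 = 10,  c = 169−10² = 69
v_rel = (-14, 3),  |v_rel|² = 205;  v_rel·d = (-14)·(12) + (3)·(5) = -153
205·t² + 306·t + 69 = 0  ⇒  m = (-153)² − 205·69 = 9264
m = 9264 > 0,  v_rel·d = -153 < 0  ⇒  outside

inside=no margin=9264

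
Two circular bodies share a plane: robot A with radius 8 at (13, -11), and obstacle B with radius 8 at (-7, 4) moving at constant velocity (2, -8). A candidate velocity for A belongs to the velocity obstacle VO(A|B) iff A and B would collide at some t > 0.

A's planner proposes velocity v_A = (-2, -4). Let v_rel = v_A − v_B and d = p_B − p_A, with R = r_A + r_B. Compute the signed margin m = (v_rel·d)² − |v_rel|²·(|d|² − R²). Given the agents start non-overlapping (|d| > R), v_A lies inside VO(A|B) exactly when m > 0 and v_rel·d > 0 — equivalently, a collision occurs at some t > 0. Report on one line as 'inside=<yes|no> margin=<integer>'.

d = (-20, 15),  |d|² = 625;  R = 8+8 = 16,  c = 625−16² = 369
v_rel = (-4, 4),  |v_rel|² = 32;  v_rel·d = (-4)·(-20) + (4)·(15) = 140
32·t² − 280·t + 369 = 0  ⇒  m = 140² − 32·369 = 7792
m = 7792 > 0,  v_rel·d = 140 > 0  ⇒  inside

inside=yes margin=7792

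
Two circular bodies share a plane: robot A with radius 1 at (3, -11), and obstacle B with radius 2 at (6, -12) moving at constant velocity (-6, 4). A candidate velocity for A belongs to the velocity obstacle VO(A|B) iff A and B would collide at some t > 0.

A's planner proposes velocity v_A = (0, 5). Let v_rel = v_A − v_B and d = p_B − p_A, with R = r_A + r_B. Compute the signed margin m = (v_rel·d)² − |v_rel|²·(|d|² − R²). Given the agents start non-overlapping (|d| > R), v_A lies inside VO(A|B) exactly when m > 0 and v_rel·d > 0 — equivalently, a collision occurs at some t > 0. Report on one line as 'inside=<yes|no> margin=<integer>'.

d = (3, -1),  |d|² = 10;  R = 1+2 = 3,  c = 10−3² = 1
v_rel = (6, 1),  |v_rel|² = 37;  v_rel·d = (6)·(3) + (1)·(-1) = 17
37·t² − 34·t + 1 = 0  ⇒  m = 17² − 37·1 = 252
m = 252 > 0,  v_rel·d = 17 > 0  ⇒  inside

inside=yes margin=252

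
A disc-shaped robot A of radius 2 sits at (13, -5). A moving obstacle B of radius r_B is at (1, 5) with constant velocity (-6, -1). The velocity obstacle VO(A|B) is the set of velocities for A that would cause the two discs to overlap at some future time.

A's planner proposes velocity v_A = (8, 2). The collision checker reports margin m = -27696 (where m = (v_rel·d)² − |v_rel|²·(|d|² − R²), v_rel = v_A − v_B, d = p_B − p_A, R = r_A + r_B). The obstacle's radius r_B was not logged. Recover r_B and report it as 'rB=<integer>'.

m = -27696
d = (-12, 10);  v_rel = (14, 3),  |v_rel|² = 205
v_rel×d = (14)·(10) − (3)·(-12) = 176
since m = R²·205 − 176²:  R² = (30976 + -27696) / 205 = 16
R = √16 = 4  ⇒  r_B = 4 − 2 = 2

rB=2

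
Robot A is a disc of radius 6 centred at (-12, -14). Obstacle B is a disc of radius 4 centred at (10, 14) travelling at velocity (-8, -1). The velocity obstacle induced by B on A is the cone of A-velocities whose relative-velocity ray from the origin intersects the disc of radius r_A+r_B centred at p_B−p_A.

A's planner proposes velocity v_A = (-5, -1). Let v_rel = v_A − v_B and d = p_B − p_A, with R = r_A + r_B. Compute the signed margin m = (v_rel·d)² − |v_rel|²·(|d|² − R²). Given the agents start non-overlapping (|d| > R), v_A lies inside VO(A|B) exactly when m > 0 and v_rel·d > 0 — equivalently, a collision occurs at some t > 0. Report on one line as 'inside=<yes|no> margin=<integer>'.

d = (22, 28),  |d|² = 1268;  R = 6+4 = 10,  c = 1268−10² = 1168
v_rel = (3, 0),  |v_rel|² = 9;  v_rel·d = (3)·(22) + (0)·(28) = 66
9·t² − 132·t + 1168 = 0  ⇒  m = 66² − 9·1168 = -6156
m = -6156 < 0,  v_rel·d = 66 > 0  ⇒  outside

inside=no margin=-6156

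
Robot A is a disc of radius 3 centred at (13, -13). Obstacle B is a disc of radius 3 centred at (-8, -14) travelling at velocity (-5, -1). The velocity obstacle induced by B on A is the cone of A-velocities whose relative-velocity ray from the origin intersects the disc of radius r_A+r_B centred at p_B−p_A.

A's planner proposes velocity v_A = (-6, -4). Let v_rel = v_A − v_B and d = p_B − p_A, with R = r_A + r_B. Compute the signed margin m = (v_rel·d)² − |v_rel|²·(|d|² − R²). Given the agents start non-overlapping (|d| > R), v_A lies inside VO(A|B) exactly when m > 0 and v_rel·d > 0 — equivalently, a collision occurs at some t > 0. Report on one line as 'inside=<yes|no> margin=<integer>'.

d = (-21, -1),  |d|² = 442;  R = 3+3 = 6,  c = 442−6² = 406
v_rel = (-1, -3),  |v_rel|² = 10;  v_rel·d = (-1)·(-21) + (-3)·(-1) = 24
10·t² − 48·t + 406 = 0  ⇒  m = 24² − 10·406 = -3484
m = -3484 < 0,  v_rel·d = 24 > 0  ⇒  outside

inside=no margin=-3484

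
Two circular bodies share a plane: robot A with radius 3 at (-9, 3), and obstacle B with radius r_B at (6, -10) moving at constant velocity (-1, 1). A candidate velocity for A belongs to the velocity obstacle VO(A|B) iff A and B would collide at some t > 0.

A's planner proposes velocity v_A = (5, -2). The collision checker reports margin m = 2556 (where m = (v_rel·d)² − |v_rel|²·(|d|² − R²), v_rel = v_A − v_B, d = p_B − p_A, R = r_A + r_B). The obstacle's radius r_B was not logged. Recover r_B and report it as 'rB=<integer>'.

m = 2556
d = (15, -13);  v_rel = (6, -3),  |v_rel|² = 45
v_rel×d = (6)·(-13) − (-3)·(15) = -33
since m = R²·45 − (-33)²:  R² = (1089 + 2556) / 45 = 81
R = √81 = 9  ⇒  r_B = 9 − 3 = 6

rB=6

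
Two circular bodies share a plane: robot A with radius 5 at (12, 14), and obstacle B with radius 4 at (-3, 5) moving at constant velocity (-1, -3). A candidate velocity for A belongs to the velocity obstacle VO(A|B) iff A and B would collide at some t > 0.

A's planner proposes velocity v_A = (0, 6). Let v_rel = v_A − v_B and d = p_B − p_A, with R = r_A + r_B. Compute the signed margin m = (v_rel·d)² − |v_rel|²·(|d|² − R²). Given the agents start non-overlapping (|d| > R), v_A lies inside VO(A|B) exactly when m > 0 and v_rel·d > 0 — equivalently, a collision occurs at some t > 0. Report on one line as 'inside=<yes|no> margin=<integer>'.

d = (-15, -9),  |d|² = 306;  R = 5+4 = 9,  c = 306−9² = 225
v_rel = (1, 9),  |v_rel|² = 82;  v_rel·d = (1)·(-15) + (9)·(-9) = -96
82·t² + 192·t + 225 = 0  ⇒  m = (-96)² − 82·225 = -9234
m = -9234 < 0,  v_rel·d = -96 < 0  ⇒  outside

inside=no margin=-9234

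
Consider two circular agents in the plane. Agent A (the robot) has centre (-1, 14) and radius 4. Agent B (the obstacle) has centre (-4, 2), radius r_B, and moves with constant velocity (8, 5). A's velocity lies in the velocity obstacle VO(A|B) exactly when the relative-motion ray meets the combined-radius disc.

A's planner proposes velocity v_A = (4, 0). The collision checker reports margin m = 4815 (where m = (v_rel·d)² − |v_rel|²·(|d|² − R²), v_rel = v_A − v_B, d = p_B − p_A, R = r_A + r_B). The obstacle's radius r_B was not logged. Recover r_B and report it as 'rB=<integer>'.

m = 4815
d = (-3, -12);  v_rel = (-4, -5),  |v_rel|² = 41
v_rel×d = (-4)·(-12) − (-5)·(-3) = 33
since m = R²·41 − 33²:  R² = (1089 + 4815) / 41 = 144
R = √144 = 12  ⇒  r_B = 12 − 4 = 8

rB=8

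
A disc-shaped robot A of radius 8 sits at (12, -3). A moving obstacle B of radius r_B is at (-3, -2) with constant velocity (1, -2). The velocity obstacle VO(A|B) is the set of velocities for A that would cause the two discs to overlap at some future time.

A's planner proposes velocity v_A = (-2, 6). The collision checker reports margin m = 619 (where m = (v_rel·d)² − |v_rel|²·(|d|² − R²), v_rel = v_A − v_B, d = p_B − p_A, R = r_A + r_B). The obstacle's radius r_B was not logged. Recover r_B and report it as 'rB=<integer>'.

m = 619
d = (-15, 1);  v_rel = (-3, 8),  |v_rel|² = 73
v_rel×d = (-3)·(1) − (8)·(-15) = 117
since m = R²·73 − 117²:  R² = (13689 + 619) / 73 = 196
R = √196 = 14  ⇒  r_B = 14 − 8 = 6

rB=6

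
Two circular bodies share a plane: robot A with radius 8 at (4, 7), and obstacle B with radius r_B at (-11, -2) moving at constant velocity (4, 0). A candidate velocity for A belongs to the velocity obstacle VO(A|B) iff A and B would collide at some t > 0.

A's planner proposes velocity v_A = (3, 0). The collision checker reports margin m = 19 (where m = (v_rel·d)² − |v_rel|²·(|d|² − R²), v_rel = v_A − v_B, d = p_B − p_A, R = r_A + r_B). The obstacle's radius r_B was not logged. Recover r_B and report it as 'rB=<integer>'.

m = 19
d = (-15, -9);  v_rel = (-1, 0),  |v_rel|² = 1
v_rel×d = (-1)·(-9) − (0)·(-15) = 9
since m = R²·1 − 9²:  R² = (81 + 19) / 1 = 100
R = √100 = 10  ⇒  r_B = 10 − 8 = 2

rB=2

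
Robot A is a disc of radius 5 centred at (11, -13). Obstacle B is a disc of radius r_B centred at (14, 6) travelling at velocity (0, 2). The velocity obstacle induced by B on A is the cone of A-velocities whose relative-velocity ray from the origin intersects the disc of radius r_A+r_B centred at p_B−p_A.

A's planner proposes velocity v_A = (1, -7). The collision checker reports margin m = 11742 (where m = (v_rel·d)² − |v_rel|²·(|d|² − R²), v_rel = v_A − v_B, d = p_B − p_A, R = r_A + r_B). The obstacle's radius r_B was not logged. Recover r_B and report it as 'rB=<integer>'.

m = 11742
d = (3, 19);  v_rel = (1, -9),  |v_rel|² = 82
v_rel×d = (1)·(19) − (-9)·(3) = 46
since m = R²·82 − 46²:  R² = (2116 + 11742) / 82 = 169
R = √169 = 13  ⇒  r_B = 13 − 5 = 8

rB=8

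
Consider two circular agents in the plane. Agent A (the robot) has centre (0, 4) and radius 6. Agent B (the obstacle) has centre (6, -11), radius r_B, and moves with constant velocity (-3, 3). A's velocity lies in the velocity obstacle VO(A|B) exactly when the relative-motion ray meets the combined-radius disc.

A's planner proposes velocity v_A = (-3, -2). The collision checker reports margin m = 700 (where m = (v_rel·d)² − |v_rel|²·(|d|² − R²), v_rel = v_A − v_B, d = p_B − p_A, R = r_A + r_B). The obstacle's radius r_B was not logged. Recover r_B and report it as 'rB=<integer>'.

m = 700
d = (6, -15);  v_rel = (0, -5),  |v_rel|² = 25
v_rel×d = (0)·(-15) − (-5)·(6) = 30
since m = R²·25 − 30²:  R² = (900 + 700) / 25 = 64
R = √64 = 8  ⇒  r_B = 8 − 6 = 2

rB=2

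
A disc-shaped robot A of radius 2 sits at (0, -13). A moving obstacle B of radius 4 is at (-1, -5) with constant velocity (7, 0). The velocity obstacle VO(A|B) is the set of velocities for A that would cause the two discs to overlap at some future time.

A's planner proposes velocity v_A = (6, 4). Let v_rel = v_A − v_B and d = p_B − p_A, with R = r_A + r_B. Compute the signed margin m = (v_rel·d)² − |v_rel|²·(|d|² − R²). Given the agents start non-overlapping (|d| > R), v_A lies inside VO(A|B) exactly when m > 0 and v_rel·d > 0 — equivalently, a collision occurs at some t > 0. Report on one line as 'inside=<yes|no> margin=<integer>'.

d = (-1, 8),  |d|² = 65;  R = 2+4 = 6,  c = 65−6² = 29
v_rel = (-1, 4),  |v_rel|² = 17;  v_rel·d = (-1)·(-1) + (4)·(8) = 33
17·t² − 66·t + 29 = 0  ⇒  m = 33² − 17·29 = 596
m = 596 > 0,  v_rel·d = 33 > 0  ⇒  inside

inside=yes margin=596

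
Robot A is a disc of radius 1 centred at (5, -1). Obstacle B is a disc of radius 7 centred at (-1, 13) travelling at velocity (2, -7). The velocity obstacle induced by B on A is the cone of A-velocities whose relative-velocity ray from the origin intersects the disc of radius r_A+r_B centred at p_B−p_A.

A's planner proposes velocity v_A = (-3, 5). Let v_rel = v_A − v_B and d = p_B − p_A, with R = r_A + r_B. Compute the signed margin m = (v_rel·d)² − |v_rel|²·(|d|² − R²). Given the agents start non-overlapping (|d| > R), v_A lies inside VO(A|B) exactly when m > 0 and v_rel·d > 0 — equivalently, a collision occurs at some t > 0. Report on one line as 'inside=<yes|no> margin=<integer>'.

d = (-6, 14),  |d|² = 232;  R = 1+7 = 8,  c = 232−8² = 168
v_rel = (-5, 12),  |v_rel|² = 169;  v_rel·d = (-5)·(-6) + (12)·(14) = 198
169·t² − 396·t + 168 = 0  ⇒  m = 198² − 169·168 = 10812
m = 10812 > 0,  v_rel·d = 198 > 0  ⇒  inside

inside=yes margin=10812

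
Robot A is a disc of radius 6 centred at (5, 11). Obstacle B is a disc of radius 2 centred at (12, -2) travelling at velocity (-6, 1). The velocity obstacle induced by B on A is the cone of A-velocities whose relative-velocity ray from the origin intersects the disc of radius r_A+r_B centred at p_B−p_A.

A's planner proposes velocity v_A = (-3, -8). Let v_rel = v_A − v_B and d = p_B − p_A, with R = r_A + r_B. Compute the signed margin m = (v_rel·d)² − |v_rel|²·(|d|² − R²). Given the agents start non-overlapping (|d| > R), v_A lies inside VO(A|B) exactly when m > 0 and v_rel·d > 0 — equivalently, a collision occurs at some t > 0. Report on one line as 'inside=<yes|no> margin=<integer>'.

d = (7, -13),  |d|² = 218;  R = 6+2 = 8,  c = 218−8² = 154
v_rel = (3, -9),  |v_rel|² = 90;  v_rel·d = (3)·(7) + (-9)·(-13) = 138
90·t² − 276·t + 154 = 0  ⇒  m = 138² − 90·154 = 5184
m = 5184 > 0,  v_rel·d = 138 > 0  ⇒  inside

inside=yes margin=5184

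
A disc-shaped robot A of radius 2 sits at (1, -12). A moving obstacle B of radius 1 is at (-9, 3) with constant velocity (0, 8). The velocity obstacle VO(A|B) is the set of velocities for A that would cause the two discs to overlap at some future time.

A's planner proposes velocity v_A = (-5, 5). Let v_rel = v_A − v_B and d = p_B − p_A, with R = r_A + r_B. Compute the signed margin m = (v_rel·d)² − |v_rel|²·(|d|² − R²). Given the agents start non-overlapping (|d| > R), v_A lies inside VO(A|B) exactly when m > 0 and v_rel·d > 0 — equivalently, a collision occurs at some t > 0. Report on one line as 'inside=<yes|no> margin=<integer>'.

d = (-10, 15),  |d|² = 325;  R = 2+1 = 3,  c = 325−3² = 316
v_rel = (-5, -3),  |v_rel|² = 34;  v_rel·d = (-5)·(-10) + (-3)·(15) = 5
34·t² − 10·t + 316 = 0  ⇒  m = 5² − 34·316 = -10719
m = -10719 < 0,  v_rel·d = 5 > 0  ⇒  outside

inside=no margin=-10719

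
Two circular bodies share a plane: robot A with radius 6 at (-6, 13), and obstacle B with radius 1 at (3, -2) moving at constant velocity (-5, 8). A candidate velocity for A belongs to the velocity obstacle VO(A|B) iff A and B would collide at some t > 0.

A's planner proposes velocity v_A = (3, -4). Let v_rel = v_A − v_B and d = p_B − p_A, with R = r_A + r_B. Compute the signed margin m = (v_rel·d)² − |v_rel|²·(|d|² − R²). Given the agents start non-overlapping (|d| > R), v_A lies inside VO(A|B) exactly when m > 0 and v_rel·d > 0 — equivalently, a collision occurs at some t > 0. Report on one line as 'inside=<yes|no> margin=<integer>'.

d = (9, -15),  |d|² = 306;  R = 6+1 = 7,  c = 306−7² = 257
v_rel = (8, -12),  |v_rel|² = 208;  v_rel·d = (8)·(9) + (-12)·(-15) = 252
208·t² − 504·t + 257 = 0  ⇒  m = 252² − 208·257 = 10048
m = 10048 > 0,  v_rel·d = 252 > 0  ⇒  inside

inside=yes margin=10048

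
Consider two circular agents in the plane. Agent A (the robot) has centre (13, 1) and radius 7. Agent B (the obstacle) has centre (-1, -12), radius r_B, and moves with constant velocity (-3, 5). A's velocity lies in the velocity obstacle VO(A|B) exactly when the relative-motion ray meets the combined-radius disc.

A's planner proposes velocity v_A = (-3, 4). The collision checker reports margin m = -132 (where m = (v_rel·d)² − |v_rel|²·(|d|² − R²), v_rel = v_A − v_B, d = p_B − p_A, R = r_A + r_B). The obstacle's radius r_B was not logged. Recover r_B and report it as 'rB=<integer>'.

m = -132
d = (-14, -13);  v_rel = (0, -1),  |v_rel|² = 1
v_rel×d = (0)·(-13) − (-1)·(-14) = -14
since m = R²·1 − (-14)²:  R² = (196 + -132) / 1 = 64
R = √64 = 8  ⇒  r_B = 8 − 7 = 1

rB=1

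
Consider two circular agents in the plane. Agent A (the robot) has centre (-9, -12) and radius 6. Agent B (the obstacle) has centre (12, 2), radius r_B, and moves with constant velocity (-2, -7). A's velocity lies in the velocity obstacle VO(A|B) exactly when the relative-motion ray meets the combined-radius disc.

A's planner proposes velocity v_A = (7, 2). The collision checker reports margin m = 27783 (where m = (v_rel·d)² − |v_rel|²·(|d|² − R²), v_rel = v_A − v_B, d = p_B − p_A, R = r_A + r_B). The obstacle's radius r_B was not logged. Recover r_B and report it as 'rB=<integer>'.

m = 27783
d = (21, 14);  v_rel = (9, 9),  |v_rel|² = 162
v_rel×d = (9)·(14) − (9)·(21) = -63
since m = R²·162 − (-63)²:  R² = (3969 + 27783) / 162 = 196
R = √196 = 14  ⇒  r_B = 14 − 6 = 8

rB=8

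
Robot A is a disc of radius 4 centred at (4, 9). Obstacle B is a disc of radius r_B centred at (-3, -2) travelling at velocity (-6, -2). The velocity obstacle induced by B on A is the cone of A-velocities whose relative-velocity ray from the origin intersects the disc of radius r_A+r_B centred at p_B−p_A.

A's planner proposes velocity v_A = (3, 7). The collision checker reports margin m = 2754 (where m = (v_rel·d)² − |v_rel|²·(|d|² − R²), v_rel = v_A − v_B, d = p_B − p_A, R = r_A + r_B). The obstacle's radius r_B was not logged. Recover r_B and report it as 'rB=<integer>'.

m = 2754
d = (-7, -11);  v_rel = (9, 9),  |v_rel|² = 162
v_rel×d = (9)·(-11) − (9)·(-7) = -36
since m = R²·162 − (-36)²:  R² = (1296 + 2754) / 162 = 25
R = √25 = 5  ⇒  r_B = 5 − 4 = 1

rB=1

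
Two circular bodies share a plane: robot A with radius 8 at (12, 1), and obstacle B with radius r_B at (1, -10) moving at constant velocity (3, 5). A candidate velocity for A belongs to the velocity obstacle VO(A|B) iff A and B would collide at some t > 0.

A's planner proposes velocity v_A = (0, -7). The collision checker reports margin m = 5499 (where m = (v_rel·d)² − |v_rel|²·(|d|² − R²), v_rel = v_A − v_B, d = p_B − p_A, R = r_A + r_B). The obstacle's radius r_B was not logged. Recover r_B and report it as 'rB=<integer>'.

m = 5499
d = (-11, -11);  v_rel = (-3, -12),  |v_rel|² = 153
v_rel×d = (-3)·(-11) − (-12)·(-11) = -99
since m = R²·153 − (-99)²:  R² = (9801 + 5499) / 153 = 100
R = √100 = 10  ⇒  r_B = 10 − 8 = 2

rB=2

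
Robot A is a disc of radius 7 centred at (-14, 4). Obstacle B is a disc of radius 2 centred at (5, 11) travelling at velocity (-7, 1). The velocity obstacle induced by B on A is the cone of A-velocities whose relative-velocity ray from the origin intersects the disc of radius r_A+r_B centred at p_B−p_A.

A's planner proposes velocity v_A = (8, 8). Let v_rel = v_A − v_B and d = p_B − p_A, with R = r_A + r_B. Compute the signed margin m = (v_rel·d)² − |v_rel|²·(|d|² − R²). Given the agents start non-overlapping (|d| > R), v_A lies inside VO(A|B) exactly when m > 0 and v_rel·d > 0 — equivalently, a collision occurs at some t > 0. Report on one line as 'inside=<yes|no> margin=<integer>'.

d = (19, 7),  |d|² = 410;  R = 7+2 = 9,  c = 410−9² = 329
v_rel = (15, 7),  |v_rel|² = 274;  v_rel·d = (15)·(19) + (7)·(7) = 334
274·t² − 668·t + 329 = 0  ⇒  m = 334² − 274·329 = 21410
m = 21410 > 0,  v_rel·d = 334 > 0  ⇒  inside

inside=yes margin=21410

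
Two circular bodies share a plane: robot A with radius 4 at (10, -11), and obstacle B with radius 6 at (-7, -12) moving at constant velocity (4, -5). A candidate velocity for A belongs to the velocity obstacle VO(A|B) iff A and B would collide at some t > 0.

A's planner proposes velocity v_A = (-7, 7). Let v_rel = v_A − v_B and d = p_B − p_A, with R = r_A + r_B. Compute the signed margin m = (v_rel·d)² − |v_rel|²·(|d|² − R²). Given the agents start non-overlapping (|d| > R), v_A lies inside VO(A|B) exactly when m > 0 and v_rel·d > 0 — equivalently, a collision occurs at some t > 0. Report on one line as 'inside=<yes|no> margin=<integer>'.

d = (-17, -1),  |d|² = 290;  R = 4+6 = 10,  c = 290−10² = 190
v_rel = (-11, 12),  |v_rel|² = 265;  v_rel·d = (-11)·(-17) + (12)·(-1) = 175
265·t² − 350·t + 190 = 0  ⇒  m = 175² − 265·190 = -19725
m = -19725 < 0,  v_rel·d = 175 > 0  ⇒  outside

inside=no margin=-19725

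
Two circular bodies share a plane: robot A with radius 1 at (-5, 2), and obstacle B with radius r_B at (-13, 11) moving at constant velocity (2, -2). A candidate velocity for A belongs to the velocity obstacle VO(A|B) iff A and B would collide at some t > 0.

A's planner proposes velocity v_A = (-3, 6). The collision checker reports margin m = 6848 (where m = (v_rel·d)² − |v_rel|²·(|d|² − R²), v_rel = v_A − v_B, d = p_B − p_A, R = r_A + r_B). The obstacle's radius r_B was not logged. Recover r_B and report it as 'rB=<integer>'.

m = 6848
d = (-8, 9);  v_rel = (-5, 8),  |v_rel|² = 89
v_rel×d = (-5)·(9) − (8)·(-8) = 19
since m = R²·89 − 19²:  R² = (361 + 6848) / 89 = 81
R = √81 = 9  ⇒  r_B = 9 − 1 = 8

rB=8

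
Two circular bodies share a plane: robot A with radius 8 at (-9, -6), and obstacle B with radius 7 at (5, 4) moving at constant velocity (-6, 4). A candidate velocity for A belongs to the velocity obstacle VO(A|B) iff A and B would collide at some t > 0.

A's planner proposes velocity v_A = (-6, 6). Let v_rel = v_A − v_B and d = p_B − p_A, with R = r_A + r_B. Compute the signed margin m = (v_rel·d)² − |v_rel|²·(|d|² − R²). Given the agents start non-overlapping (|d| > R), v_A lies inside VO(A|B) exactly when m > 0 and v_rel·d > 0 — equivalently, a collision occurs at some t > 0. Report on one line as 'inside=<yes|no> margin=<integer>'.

d = (14, 10),  |d|² = 296;  R = 8+7 = 15,  c = 296−15² = 71
v_rel = (0, 2),  |v_rel|² = 4;  v_rel·d = (0)·(14) + (2)·(10) = 20
4·t² − 40·t + 71 = 0  ⇒  m = 20² − 4·71 = 116
m = 116 > 0,  v_rel·d = 20 > 0  ⇒  inside

inside=yes margin=116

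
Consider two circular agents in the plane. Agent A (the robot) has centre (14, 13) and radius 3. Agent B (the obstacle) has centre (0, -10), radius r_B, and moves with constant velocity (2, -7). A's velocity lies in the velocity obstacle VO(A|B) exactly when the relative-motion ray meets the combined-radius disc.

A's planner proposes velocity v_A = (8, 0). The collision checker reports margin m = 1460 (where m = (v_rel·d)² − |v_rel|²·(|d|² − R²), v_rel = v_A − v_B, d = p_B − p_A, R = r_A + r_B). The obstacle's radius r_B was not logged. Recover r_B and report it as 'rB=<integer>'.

m = 1460
d = (-14, -23);  v_rel = (6, 7),  |v_rel|² = 85
v_rel×d = (6)·(-23) − (7)·(-14) = -40
since m = R²·85 − (-40)²:  R² = (1600 + 1460) / 85 = 36
R = √36 = 6  ⇒  r_B = 6 − 3 = 3

rB=3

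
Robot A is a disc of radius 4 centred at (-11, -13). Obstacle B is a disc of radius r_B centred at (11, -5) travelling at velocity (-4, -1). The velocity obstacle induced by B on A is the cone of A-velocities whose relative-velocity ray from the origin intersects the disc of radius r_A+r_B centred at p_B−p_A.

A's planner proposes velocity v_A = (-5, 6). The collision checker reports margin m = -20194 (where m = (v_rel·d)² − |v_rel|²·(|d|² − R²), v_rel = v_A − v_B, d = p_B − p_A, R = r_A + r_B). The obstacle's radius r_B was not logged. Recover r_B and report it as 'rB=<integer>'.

m = -20194
d = (22, 8);  v_rel = (-1, 7),  |v_rel|² = 50
v_rel×d = (-1)·(8) − (7)·(22) = -162
since m = R²·50 − (-162)²:  R² = (26244 + -20194) / 50 = 121
R = √121 = 11  ⇒  r_B = 11 − 4 = 7

rB=7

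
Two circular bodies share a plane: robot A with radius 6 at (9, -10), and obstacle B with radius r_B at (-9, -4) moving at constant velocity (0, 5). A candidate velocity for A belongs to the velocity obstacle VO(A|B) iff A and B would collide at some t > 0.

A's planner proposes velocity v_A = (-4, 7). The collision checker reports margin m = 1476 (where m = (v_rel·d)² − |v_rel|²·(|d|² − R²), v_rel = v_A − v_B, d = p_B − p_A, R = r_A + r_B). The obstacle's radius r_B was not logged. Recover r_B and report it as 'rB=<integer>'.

m = 1476
d = (-18, 6);  v_rel = (-4, 2),  |v_rel|² = 20
v_rel×d = (-4)·(6) − (2)·(-18) = 12
since m = R²·20 − 12²:  R² = (144 + 1476) / 20 = 81
R = √81 = 9  ⇒  r_B = 9 − 6 = 3

rB=3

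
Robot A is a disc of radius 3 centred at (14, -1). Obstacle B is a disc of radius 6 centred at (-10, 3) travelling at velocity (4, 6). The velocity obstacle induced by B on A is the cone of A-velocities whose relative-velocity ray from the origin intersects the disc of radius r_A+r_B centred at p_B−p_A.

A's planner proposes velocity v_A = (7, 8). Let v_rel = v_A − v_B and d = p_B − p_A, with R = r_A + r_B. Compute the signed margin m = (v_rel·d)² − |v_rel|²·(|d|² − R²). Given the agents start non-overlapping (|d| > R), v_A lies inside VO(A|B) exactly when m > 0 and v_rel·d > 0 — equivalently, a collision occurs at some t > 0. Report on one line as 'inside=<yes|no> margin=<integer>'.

d = (-24, 4),  |d|² = 592;  R = 3+6 = 9,  c = 592−9² = 511
v_rel = (3, 2),  |v_rel|² = 13;  v_rel·d = (3)·(-24) + (2)·(4) = -64
13·t² + 128·t + 511 = 0  ⇒  m = (-64)² − 13·511 = -2547
m = -2547 < 0,  v_rel·d = -64 < 0  ⇒  outside

inside=no margin=-2547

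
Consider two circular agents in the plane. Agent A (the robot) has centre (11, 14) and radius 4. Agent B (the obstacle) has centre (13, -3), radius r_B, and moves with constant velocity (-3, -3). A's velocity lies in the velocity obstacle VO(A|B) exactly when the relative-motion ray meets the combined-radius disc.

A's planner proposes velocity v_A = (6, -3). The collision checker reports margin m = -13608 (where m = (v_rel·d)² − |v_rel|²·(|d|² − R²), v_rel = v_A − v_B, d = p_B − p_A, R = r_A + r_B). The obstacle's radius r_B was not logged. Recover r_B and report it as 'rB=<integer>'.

m = -13608
d = (2, -17);  v_rel = (9, 0),  |v_rel|² = 81
v_rel×d = (9)·(-17) − (0)·(2) = -153
since m = R²·81 − (-153)²:  R² = (23409 + -13608) / 81 = 121
R = √121 = 11  ⇒  r_B = 11 − 4 = 7

rB=7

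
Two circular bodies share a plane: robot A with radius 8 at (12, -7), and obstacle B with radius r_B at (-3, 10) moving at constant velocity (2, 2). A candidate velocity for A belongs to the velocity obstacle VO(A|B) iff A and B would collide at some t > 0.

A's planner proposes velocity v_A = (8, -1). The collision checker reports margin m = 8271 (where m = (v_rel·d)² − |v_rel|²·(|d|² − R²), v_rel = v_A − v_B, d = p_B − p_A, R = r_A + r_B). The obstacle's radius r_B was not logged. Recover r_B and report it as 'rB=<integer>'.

m = 8271
d = (-15, 17);  v_rel = (6, -3),  |v_rel|² = 45
v_rel×d = (6)·(17) − (-3)·(-15) = 57
since m = R²·45 − 57²:  R² = (3249 + 8271) / 45 = 256
R = √256 = 16  ⇒  r_B = 16 − 8 = 8

rB=8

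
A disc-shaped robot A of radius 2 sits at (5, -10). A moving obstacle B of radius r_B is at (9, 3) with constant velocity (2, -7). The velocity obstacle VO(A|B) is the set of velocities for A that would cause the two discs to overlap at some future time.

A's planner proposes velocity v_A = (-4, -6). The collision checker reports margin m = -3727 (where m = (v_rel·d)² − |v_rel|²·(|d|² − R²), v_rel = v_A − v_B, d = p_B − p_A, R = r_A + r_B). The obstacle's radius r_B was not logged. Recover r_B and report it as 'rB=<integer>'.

m = -3727
d = (4, 13);  v_rel = (-6, 1),  |v_rel|² = 37
v_rel×d = (-6)·(13) − (1)·(4) = -82
since m = R²·37 − (-82)²:  R² = (6724 + -3727) / 37 = 81
R = √81 = 9  ⇒  r_B = 9 − 2 = 7

rB=7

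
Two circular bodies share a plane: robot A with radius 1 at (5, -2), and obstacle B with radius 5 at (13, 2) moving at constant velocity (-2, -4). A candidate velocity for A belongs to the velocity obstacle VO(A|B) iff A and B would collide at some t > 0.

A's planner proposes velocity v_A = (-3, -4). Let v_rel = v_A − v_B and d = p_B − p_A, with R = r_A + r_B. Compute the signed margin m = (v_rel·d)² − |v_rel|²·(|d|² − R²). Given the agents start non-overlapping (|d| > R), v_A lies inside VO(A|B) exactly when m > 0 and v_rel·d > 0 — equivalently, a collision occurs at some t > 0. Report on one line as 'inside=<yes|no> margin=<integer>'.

d = (8, 4),  |d|² = 80;  R = 1+5 = 6,  c = 80−6² = 44
v_rel = (-1, 0),  |v_rel|² = 1;  v_rel·d = (-1)·(8) + (0)·(4) = -8
1·t² + 16·t + 44 = 0  ⇒  m = (-8)² − 1·44 = 20
m = 20 > 0,  v_rel·d = -8 < 0  ⇒  outside

inside=no margin=20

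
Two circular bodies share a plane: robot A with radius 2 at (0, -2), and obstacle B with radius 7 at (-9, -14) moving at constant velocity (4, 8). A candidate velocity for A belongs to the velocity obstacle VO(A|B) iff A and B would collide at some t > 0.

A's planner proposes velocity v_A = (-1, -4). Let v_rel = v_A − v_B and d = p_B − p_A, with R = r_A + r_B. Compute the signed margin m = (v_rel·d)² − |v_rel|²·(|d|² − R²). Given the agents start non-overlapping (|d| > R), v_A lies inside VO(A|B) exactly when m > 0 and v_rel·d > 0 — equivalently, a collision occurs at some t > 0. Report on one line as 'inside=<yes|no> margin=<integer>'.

d = (-9, -12),  |d|² = 225;  R = 2+7 = 9,  c = 225−9² = 144
v_rel = (-5, -12),  |v_rel|² = 169;  v_rel·d = (-5)·(-9) + (-12)·(-12) = 189
169·t² − 378·t + 144 = 0  ⇒  m = 189² − 169·144 = 11385
m = 11385 > 0,  v_rel·d = 189 > 0  ⇒  inside

inside=yes margin=11385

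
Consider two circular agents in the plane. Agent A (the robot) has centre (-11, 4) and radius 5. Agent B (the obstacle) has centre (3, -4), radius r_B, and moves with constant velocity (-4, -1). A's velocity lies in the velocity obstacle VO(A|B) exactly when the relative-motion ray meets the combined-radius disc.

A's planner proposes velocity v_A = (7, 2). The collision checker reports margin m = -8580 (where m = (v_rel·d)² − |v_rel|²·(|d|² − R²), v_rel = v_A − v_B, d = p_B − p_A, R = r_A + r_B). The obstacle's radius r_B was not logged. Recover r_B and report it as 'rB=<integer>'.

m = -8580
d = (14, -8);  v_rel = (11, 3),  |v_rel|² = 130
v_rel×d = (11)·(-8) − (3)·(14) = -130
since m = R²·130 − (-130)²:  R² = (16900 + -8580) / 130 = 64
R = √64 = 8  ⇒  r_B = 8 − 5 = 3

rB=3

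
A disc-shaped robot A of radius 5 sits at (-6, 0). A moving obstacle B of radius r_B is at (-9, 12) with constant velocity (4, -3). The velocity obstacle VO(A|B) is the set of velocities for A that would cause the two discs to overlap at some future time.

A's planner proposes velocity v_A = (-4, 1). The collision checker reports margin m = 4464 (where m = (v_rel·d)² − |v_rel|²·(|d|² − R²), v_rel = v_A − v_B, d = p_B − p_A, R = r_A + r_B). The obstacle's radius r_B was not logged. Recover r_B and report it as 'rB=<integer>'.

m = 4464
d = (-3, 12);  v_rel = (-8, 4),  |v_rel|² = 80
v_rel×d = (-8)·(12) − (4)·(-3) = -84
since m = R²·80 − (-84)²:  R² = (7056 + 4464) / 80 = 144
R = √144 = 12  ⇒  r_B = 12 − 5 = 7

rB=7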